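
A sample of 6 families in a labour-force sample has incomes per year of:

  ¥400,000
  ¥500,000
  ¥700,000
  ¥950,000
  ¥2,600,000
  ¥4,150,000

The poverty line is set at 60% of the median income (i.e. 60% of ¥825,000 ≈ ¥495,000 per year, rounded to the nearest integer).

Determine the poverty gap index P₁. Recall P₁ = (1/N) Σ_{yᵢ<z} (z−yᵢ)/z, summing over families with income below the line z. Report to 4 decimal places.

Below the line: ¥400,000 (q = 1 of N = 6).
Relative gaps: (495000−400000)/495000 = 0.1919.
Sum of shortfalls = 0.191919; P₁ averages over all N: 0.191919 / 6 = 0.0320.

0.0320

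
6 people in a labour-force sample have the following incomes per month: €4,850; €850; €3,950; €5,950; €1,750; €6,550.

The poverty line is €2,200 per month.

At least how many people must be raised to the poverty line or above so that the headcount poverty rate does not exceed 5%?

2

Currently q = 2 of N = 6 are below the line (H = 0.333).
A headcount ratio of at most 5% allows at most ⌊0.05 × 6⌋ = 0 poor people.
So at least 2 − 0 = 2 must be lifted.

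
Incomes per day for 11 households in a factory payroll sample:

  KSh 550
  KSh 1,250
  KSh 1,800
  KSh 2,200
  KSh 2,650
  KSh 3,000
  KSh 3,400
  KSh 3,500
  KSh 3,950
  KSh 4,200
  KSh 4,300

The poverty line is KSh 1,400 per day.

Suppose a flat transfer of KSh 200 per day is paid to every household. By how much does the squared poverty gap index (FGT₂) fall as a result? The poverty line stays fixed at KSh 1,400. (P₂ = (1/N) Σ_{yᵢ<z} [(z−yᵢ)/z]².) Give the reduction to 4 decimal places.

Before: below the line — KSh 550, KSh 1,250; squared poverty gap index (FGT₂) = 0.034555.
After the KSh 200 transfer: below the line — KSh 750; squared poverty gap index (FGT₂) = 0.019596.
Reduction = 0.034555 − 0.019596 = 0.0150.

0.0150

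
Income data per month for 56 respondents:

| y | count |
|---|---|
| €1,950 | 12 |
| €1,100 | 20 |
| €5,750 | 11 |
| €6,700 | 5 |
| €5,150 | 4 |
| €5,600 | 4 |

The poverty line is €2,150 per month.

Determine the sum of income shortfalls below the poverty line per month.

€23,400

Incomes under z: 20×€1,100, 12×€1,950 (q = 32 of N = 56).
Individual gaps: 20×(2150−1100) = 21000; 12×(2150−1950) = 2400.
Aggregate gap = €23,400.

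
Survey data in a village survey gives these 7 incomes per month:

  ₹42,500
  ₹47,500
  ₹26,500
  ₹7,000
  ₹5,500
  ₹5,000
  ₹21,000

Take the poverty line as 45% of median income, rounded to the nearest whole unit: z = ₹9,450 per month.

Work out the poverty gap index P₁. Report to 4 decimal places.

0.1640

Below z: ₹5,000, ₹5,500, ₹7,000 (q = 3 of N = 7).
Gap ratios (z−y)/z: (9450−5000)/9450 = 0.4709; (9450−5500)/9450 = 0.4180; (9450−7000)/9450 = 0.2593.
Σ = 1.148148. Dividing by the full population N = 7 gives P₁ = 0.1640.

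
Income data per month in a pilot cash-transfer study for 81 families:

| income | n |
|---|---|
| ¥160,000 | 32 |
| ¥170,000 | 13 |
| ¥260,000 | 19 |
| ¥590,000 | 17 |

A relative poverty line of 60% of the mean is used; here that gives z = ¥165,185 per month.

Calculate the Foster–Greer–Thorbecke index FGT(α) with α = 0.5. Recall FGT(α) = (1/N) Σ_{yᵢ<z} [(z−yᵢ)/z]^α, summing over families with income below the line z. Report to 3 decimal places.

Below z: 32×¥160,000 (q = 32 of N = 81).
Normalized shortfalls: (165185−160000)/165185 = 0.0314 (×32).
Raised to α = 0.5: 0.17717 (×32).
Sum = 5.669426; FGT(0.5) = 5.669426 / 81 = 0.070.

0.070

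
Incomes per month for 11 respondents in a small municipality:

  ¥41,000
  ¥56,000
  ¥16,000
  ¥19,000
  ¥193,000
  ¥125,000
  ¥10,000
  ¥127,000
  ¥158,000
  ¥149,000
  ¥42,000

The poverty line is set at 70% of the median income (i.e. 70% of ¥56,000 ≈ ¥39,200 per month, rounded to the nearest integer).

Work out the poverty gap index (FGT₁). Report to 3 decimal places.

Poor units: ¥10,000, ¥16,000, ¥19,000 (q = 3 of N = 11).
Gap ratios (z−y)/z: (39200−10000)/39200 = 0.7449; (39200−16000)/39200 = 0.5918; (39200−19000)/39200 = 0.5153.
Sum of shortfalls = 1.852041; P₁ averages over all N: 1.852041 / 11 = 0.168.

0.168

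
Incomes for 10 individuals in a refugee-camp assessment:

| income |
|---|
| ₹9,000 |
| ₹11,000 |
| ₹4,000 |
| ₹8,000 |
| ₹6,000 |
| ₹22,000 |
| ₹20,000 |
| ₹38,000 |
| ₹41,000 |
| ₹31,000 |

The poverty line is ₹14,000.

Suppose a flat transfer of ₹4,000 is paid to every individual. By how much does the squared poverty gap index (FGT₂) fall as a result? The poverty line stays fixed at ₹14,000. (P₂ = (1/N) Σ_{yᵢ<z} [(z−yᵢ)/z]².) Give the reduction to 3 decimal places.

0.090

Before: below the line — ₹4,000, ₹6,000, ₹8,000, ₹9,000, ₹11,000; squared poverty gap index (FGT₂) = 0.11939.
After the ₹4,000 transfer: below the line — ₹8,000, ₹10,000, ₹12,000, ₹13,000; squared poverty gap index (FGT₂) = 0.02908.
Reduction = 0.11939 − 0.02908 = 0.090.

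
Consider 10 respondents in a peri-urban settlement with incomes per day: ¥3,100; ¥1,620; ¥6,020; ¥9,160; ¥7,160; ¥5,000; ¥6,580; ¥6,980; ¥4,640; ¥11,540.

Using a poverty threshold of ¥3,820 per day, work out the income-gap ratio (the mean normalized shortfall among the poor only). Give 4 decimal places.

0.3822

Incomes under z: ¥1,620, ¥3,100 (q = 2 of N = 10).
Relative gaps: 0.5759, 0.1885; sum = 0.764398.
The income-gap ratio divides by q (the poor only): 0.764398 / 2 = 0.3822.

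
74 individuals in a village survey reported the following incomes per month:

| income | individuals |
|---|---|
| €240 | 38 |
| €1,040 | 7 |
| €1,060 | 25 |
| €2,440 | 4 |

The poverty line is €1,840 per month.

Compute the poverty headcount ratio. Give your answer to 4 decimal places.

0.9459

70 of the 74 individuals have income below €1,840.
H = 70/74 = 0.9459.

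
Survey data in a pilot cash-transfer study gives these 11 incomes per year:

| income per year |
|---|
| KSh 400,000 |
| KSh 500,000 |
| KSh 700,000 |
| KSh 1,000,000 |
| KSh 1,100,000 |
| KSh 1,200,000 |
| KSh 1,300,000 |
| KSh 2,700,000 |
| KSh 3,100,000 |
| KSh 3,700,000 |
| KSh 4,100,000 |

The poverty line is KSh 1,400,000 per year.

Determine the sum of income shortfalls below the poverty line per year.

Incomes under z: KSh 400,000, KSh 500,000, KSh 700,000, KSh 1,000,000, KSh 1,100,000, KSh 1,200,000, KSh 1,300,000 (q = 7 of N = 11).
Individual gaps: 1400000−400000 = 1000000; 1400000−500000 = 900000; 1400000−700000 = 700000; 1400000−1000000 = 400000; 1400000−1100000 = 300000; 1400000−1200000 = 200000; 1400000−1300000 = 100000.
Aggregate gap = KSh 3,600,000.

KSh 3,600,000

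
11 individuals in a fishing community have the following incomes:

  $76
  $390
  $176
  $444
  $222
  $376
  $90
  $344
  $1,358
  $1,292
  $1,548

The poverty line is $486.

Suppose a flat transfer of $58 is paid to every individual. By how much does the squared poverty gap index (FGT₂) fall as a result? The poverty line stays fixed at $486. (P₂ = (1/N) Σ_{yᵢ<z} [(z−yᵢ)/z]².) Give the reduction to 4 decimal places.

0.0688

Before: below the line — $76, $90, $176, $222, $344, $376, $390, $444; squared poverty gap index (FGT₂) = 0.205513.
After the $58 transfer: below the line — $134, $148, $234, $280, $402, $434, $448; squared poverty gap index (FGT₂) = 0.136748.
Reduction = 0.205513 − 0.136748 = 0.0688.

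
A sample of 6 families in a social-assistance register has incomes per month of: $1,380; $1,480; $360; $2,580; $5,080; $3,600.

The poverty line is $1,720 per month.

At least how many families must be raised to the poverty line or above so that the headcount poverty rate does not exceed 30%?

2

3 of the 6 families are poor, so H = 3/6 = 0.500.
A headcount ratio of at most 30% allows at most ⌊0.30 × 6⌋ = 1 poor families.
So at least 3 − 1 = 2 must be lifted.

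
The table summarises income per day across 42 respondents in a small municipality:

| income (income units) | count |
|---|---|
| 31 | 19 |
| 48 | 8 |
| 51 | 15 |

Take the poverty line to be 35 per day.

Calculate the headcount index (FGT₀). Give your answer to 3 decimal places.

19 of the 42 respondents have income below 35.
H = 19/42 = 0.452.

0.452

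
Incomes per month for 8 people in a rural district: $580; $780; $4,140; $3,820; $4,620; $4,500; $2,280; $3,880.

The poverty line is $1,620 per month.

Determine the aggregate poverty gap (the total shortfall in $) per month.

$1,880

Incomes under z: $580, $780 (q = 2 of N = 8).
Individual gaps: 1620−580 = 1040; 1620−780 = 840.
Aggregate gap = $1,880.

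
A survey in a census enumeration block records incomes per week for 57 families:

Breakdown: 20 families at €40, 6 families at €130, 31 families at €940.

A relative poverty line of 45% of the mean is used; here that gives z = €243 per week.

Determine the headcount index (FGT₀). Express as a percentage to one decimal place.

26 of the 57 families have income below €243.
H = 26/57 = 45.6%.

45.6%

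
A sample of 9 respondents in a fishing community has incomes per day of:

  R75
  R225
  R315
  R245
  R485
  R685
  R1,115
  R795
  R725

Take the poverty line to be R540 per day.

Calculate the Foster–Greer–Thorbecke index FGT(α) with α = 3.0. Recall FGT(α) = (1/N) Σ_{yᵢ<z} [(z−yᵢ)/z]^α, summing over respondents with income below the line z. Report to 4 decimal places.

Incomes under z: R75, R225, R245, R315, R485 (q = 5 of N = 9).
Gap ratios (z−y)/z: (540−75)/540 = 0.8611; (540−225)/540 = 0.5833; (540−245)/540 = 0.5463; (540−315)/540 = 0.4167; (540−485)/540 = 0.1019.
Raised to α = 3.0: 0.63852; 0.19850; 0.16304; 0.07234; 0.00106.
Sum = 1.073451; FGT(3.0) = 1.073451 / 9 = 0.1193.

0.1193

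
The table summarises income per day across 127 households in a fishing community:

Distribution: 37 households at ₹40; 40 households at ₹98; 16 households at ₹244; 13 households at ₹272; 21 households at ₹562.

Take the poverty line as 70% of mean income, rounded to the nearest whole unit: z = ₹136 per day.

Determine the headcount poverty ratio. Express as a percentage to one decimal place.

60.6%

77 of the 127 households have income below ₹136.
H = 77/127 = 60.6%.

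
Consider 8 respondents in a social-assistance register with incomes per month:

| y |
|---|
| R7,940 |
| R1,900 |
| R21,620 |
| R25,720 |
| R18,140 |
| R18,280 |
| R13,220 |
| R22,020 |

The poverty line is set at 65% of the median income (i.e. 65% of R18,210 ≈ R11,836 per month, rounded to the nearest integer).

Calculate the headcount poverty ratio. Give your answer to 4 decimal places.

2 of the 8 respondents have income below R11,836.
H = 2/8 = 0.2500.

0.2500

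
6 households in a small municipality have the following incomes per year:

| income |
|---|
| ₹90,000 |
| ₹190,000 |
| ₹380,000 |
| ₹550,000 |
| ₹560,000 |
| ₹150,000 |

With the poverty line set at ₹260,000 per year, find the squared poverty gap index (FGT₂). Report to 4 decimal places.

Incomes under z: ₹90,000, ₹150,000, ₹190,000 (q = 3 of N = 6).
Gap ratios (z−y)/z: (260000−90000)/260000 = 0.6538; (260000−150000)/260000 = 0.4231; (260000−190000)/260000 = 0.2692.
Squared: 0.4275; 0.1790; 0.0725.
Sum = 0.678994; P₂ = 0.678994 / 6 = 0.1132.

0.1132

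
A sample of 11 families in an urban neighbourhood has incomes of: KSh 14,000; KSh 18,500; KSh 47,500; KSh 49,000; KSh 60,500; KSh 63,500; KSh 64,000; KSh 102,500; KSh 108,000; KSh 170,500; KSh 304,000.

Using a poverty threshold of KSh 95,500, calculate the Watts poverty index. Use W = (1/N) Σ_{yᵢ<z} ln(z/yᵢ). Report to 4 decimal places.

Below z: KSh 14,000, KSh 18,500, KSh 47,500, KSh 49,000, KSh 60,500, KSh 63,500, KSh 64,000 (q = 7 of N = 11).
ln(z/y) terms: ln(95500/14000) = 1.9201; ln(95500/18500) = 1.6414; ln(95500/47500) = 0.6984; ln(95500/49000) = 0.6673; ln(95500/60500) = 0.4565; ln(95500/63500) = 0.4081; ln(95500/64000) = 0.4002.
W = 6.191939 / 11 = 0.5629.

0.5629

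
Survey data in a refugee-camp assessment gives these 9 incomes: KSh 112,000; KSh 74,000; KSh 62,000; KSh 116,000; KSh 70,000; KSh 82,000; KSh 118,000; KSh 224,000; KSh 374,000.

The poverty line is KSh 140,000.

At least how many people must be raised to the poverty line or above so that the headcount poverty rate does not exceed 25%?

7 of the 9 people are poor, so H = 7/9 = 0.778.
A headcount ratio of at most 25% allows at most ⌊0.25 × 9⌋ = 2 poor people.
So at least 7 − 2 = 5 must be lifted.

5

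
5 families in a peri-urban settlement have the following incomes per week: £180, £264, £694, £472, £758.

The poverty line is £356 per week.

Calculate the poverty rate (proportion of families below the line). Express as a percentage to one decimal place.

40.0%

2 of the 5 families have income below £356.
H = 2/5 = 40.0%.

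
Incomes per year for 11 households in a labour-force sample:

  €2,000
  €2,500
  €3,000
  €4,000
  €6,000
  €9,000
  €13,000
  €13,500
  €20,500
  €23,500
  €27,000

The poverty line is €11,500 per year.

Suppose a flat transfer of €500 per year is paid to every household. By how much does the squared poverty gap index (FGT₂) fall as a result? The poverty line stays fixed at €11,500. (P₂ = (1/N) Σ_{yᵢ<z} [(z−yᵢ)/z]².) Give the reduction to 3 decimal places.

Before: below the line — €2,000, €2,500, €3,000, €4,000, €6,000, €9,000; squared poverty gap index (FGT₂) = 0.23114.
After the €500 transfer: below the line — €2,500, €3,000, €3,500, €4,500, €6,500, €9,500; squared poverty gap index (FGT₂) = 0.20296.
Reduction = 0.23114 − 0.20296 = 0.028.

0.028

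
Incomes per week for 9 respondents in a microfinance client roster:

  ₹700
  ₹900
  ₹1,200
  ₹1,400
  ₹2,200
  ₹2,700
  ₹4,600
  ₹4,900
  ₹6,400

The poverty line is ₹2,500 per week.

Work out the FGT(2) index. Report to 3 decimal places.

0.156

Poor units: ₹700, ₹900, ₹1,200, ₹1,400, ₹2,200 (q = 5 of N = 9).
Shortfall ratios: (2500−700)/2500 = 0.7200; (2500−900)/2500 = 0.6400; (2500−1200)/2500 = 0.5200; (2500−1400)/2500 = 0.4400; (2500−2200)/2500 = 0.1200.
Squared: 0.5184; 0.4096; 0.2704; 0.1936; 0.0144.
Sum = 1.406400; P₂ = 1.406400 / 9 = 0.156.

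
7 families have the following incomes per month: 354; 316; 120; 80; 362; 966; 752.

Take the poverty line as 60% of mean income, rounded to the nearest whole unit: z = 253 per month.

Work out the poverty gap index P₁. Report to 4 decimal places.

0.1728

Incomes under z: 80, 120 (q = 2 of N = 7).
Gap ratios (z−y)/z: (253−80)/253 = 0.6838; (253−120)/253 = 0.5257.
Sum of shortfalls = 1.209486; P₁ averages over all N: 1.209486 / 7 = 0.1728.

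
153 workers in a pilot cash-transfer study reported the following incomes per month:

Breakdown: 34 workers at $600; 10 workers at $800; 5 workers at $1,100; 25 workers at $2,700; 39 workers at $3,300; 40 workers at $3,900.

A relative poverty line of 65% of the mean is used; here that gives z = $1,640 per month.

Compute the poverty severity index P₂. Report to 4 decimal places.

0.1101

Poor units: 34×$600, 10×$800, 5×$1,100 (q = 49 of N = 153).
Shortfall ratios: (1640−600)/1640 = 0.6341 (×34); (1640−800)/1640 = 0.5122 (×10); (1640−1100)/1640 = 0.3293 (×5).
Squared: 0.4021 (×34); 0.2623 (×10); 0.1084 (×5).
Sum = 16.838340; P₂ = 16.838340 / 153 = 0.1101.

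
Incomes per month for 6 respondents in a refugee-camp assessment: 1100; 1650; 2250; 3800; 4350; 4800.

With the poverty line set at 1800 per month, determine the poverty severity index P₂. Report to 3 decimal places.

0.026

Poor units: 1100, 1650 (q = 2 of N = 6).
Shortfall ratios: (1800−1100)/1800 = 0.3889; (1800−1650)/1800 = 0.0833.
Squared: 0.1512; 0.0069.
Sum = 0.158179; P₂ = 0.158179 / 6 = 0.026.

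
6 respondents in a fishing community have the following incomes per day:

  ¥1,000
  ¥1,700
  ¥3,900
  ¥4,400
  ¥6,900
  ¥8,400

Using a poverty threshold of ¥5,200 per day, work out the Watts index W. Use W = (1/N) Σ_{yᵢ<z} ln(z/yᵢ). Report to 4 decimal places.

Below the line: ¥1,000, ¥1,700, ¥3,900, ¥4,400 (q = 4 of N = 6).
Log gaps: ln(5200/1000) = 1.6487; ln(5200/1700) = 1.1180; ln(5200/3900) = 0.2877; ln(5200/4400) = 0.1671.
W = 3.221425 / 6 = 0.5369.

0.5369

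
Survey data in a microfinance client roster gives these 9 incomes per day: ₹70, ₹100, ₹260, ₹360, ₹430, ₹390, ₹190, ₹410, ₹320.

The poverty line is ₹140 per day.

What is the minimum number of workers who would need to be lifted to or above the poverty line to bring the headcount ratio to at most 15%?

Currently q = 2 of N = 9 are below the line (H = 0.222).
A headcount ratio of at most 15% allows at most ⌊0.15 × 9⌋ = 1 poor workers.
So at least 2 − 1 = 1 must be lifted.

1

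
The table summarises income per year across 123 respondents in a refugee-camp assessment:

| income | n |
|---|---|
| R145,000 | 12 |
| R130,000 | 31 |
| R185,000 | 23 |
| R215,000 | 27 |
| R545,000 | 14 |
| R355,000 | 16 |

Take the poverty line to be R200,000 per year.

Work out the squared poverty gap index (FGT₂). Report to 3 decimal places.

Below the line: 31×R130,000, 12×R145,000, 23×R185,000 (q = 66 of N = 123).
Normalized shortfalls: (200000−130000)/200000 = 0.3500 (×31); (200000−145000)/200000 = 0.2750 (×12); (200000−185000)/200000 = 0.0750 (×23).
Squared: 0.1225 (×31); 0.0756 (×12); 0.0056 (×23).
Sum = 4.834375; P₂ = 4.834375 / 123 = 0.039.

0.039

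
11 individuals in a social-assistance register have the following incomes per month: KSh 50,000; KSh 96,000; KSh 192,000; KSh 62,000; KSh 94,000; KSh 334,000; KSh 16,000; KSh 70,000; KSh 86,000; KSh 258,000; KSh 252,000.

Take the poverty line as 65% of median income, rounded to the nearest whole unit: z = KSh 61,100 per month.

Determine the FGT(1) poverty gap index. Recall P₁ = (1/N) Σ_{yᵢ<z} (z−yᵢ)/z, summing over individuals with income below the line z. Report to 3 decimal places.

0.084

Below the line: KSh 16,000, KSh 50,000 (q = 2 of N = 11).
Relative gaps: (61100−16000)/61100 = 0.7381; (61100−50000)/61100 = 0.1817.
Sum of shortfalls = 0.919804; P₁ averages over all N: 0.919804 / 11 = 0.084.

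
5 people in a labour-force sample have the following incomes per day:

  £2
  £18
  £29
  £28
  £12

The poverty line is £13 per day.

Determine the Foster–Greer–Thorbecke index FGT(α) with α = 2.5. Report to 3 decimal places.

Below the line: £2, £12 (q = 2 of N = 5).
Gap ratios (z−y)/z: (13−2)/13 = 0.8462; (13−12)/13 = 0.0769.
Raised to α = 2.5: 0.65860; 0.00164.
Sum = 0.660244; FGT(2.5) = 0.660244 / 5 = 0.132.

0.132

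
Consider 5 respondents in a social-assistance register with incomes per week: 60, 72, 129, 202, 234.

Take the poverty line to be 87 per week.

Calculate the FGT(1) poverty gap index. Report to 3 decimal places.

0.097

Below z: 60, 72 (q = 2 of N = 5).
Gap ratios (z−y)/z: (87−60)/87 = 0.3103; (87−72)/87 = 0.1724.
Σ = 0.482759. Dividing by the full population N = 5 gives P₁ = 0.097.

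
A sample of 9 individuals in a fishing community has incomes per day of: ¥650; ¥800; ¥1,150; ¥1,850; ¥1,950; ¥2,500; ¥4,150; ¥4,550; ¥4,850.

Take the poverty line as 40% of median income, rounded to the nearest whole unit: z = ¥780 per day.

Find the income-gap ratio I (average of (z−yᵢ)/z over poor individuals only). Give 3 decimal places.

Below the line: ¥650 (q = 1 of N = 9).
Relative gaps: 0.1667; sum = 0.166667.
The income-gap ratio divides by q (the poor only): 0.166667 / 1 = 0.167.

0.167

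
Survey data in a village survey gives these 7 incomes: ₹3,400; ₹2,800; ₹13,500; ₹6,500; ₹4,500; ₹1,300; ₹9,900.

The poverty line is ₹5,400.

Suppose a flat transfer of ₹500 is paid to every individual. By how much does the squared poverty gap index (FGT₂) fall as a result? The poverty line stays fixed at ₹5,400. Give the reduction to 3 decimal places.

0.042

Before: below the line — ₹1,300, ₹2,800, ₹3,400, ₹4,500; squared poverty gap index (FGT₂) = 0.13904.
After the ₹500 transfer: below the line — ₹1,800, ₹3,300, ₹3,900, ₹5,000; squared poverty gap index (FGT₂) = 0.09690.
Reduction = 0.13904 − 0.09690 = 0.042.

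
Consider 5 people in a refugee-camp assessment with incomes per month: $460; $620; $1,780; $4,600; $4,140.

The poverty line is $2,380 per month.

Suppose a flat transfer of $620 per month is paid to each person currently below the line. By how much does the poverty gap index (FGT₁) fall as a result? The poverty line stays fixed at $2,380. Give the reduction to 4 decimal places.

0.1546

Before: below the line — $460, $620, $1,780; poverty gap index (FGT₁) = 0.359664.
After the $620 transfer: below the line — $1,080, $1,240; poverty gap index (FGT₁) = 0.205042.
Reduction = 0.359664 − 0.205042 = 0.1546.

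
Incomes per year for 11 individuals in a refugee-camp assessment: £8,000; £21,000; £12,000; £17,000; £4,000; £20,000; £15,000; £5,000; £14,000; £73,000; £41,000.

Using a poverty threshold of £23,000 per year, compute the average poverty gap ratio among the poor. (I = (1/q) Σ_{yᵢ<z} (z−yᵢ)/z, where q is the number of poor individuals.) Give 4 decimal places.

0.4396

Incomes under z: £4,000, £5,000, £8,000, £12,000, £14,000, £15,000, £17,000, £20,000, £21,000 (q = 9 of N = 11).
Relative gaps: 0.8261, 0.7826, 0.6522, 0.4783, 0.3913, 0.3478, 0.2609, 0.1304, 0.0870; sum = 3.956522.
The income-gap ratio divides by q (the poor only): 3.956522 / 9 = 0.4396.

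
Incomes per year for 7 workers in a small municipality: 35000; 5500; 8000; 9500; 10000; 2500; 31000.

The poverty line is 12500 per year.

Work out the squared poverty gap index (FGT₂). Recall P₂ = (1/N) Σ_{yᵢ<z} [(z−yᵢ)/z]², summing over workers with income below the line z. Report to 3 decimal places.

Below z: 2500, 5500, 8000, 9500, 10000 (q = 5 of N = 7).
Relative gaps: (12500−2500)/12500 = 0.8000; (12500−5500)/12500 = 0.5600; (12500−8000)/12500 = 0.3600; (12500−9500)/12500 = 0.2400; (12500−10000)/12500 = 0.2000.
Squared: 0.6400; 0.3136; 0.1296; 0.0576; 0.0400.
Sum = 1.180800; P₂ = 1.180800 / 7 = 0.169.

0.169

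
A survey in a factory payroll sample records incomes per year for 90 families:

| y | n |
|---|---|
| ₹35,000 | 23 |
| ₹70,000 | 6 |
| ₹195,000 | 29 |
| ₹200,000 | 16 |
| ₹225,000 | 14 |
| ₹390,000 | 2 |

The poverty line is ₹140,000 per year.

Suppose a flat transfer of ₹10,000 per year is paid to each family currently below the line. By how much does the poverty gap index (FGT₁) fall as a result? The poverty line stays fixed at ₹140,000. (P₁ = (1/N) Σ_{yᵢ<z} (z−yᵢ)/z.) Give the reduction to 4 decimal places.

Before: below the line — 23×₹35,000, 6×₹70,000; poverty gap index (FGT₁) = 0.225000.
After the ₹10,000 transfer: below the line — 23×₹45,000, 6×₹80,000; poverty gap index (FGT₁) = 0.201984.
Reduction = 0.225000 − 0.201984 = 0.0230.

0.0230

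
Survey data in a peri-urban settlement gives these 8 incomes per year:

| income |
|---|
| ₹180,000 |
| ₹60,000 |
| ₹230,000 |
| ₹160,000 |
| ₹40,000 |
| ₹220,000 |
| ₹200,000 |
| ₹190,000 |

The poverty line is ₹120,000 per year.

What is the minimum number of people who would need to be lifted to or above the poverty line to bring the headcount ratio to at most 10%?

2

Currently q = 2 of N = 8 are below the line (H = 0.250).
A headcount ratio of at most 10% allows at most ⌊0.10 × 8⌋ = 0 poor people.
So at least 2 − 0 = 2 must be lifted.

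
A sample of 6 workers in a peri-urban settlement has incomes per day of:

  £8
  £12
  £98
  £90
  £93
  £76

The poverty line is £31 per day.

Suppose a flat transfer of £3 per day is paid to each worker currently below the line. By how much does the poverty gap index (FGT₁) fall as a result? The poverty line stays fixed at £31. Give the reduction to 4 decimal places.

0.0323

Before: below the line — £8, £12; poverty gap index (FGT₁) = 0.225806.
After the £3 transfer: below the line — £11, £15; poverty gap index (FGT₁) = 0.193548.
Reduction = 0.225806 − 0.193548 = 0.0323.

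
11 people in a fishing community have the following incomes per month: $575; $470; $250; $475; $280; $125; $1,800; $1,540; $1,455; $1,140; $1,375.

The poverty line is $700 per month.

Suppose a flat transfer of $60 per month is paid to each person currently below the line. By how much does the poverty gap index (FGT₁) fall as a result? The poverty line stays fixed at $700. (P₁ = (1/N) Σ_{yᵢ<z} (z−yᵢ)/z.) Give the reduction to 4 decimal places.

Before: below the line — $125, $250, $280, $470, $475, $575; poverty gap index (FGT₁) = 0.262987.
After the $60 transfer: below the line — $185, $310, $340, $530, $535, $635; poverty gap index (FGT₁) = 0.216234.
Reduction = 0.262987 − 0.216234 = 0.0468.

0.0468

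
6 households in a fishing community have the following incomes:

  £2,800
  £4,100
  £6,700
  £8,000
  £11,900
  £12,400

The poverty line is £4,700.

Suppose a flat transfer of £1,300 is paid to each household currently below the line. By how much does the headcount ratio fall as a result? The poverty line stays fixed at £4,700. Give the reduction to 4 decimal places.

Before: below the line — £2,800, £4,100; headcount ratio = 0.333333.
After the £1,300 transfer: below the line — £4,100; headcount ratio = 0.166667.
Reduction = 0.333333 − 0.166667 = 0.1667.

0.1667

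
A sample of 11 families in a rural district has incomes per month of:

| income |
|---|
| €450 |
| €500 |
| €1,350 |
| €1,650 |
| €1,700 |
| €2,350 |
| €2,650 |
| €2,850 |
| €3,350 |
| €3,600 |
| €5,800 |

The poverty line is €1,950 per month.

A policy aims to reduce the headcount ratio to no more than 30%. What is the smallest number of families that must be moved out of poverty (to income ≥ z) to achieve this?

2

5 of the 11 families are poor, so H = 5/11 = 0.455.
A headcount ratio of at most 30% allows at most ⌊0.30 × 11⌋ = 3 poor families.
So at least 5 − 3 = 2 must be lifted.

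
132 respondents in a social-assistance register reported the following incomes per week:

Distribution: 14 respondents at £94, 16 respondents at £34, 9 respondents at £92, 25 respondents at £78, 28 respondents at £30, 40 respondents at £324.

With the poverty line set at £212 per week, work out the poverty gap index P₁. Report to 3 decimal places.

Poor units: 28×£30, 16×£34, 25×£78, 9×£92, 14×£94 (q = 92 of N = 132).
Gap ratios (z−y)/z: (212−30)/212 = 0.8585 (×28); (212−34)/212 = 0.8396 (×16); (212−78)/212 = 0.6321 (×25); (212−92)/212 = 0.5660 (×9); (212−94)/212 = 0.5566 (×14).
Sum of shortfalls = 66.160377; P₁ averages over all N: 66.160377 / 132 = 0.501.

0.501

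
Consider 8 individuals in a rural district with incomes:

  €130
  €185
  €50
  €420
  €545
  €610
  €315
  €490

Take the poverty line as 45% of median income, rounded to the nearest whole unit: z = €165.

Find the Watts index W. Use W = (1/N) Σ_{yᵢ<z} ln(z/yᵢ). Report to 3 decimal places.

0.179

Below the line: €50, €130 (q = 2 of N = 8).
Log gaps: ln(165/50) = 1.1939; ln(165/130) = 0.2384.
W = 1.432333 / 8 = 0.179.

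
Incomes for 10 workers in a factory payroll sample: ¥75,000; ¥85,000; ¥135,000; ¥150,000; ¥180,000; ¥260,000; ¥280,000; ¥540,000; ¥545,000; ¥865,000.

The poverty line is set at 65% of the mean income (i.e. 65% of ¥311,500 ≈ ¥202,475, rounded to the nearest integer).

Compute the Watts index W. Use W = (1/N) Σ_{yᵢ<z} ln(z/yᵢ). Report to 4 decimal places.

0.2684

Incomes under z: ¥75,000, ¥85,000, ¥135,000, ¥150,000, ¥180,000 (q = 5 of N = 10).
Log shortfalls: ln(202475/75000) = 0.9931; ln(202475/85000) = 0.8680; ln(202475/135000) = 0.4053; ln(202475/150000) = 0.3000; ln(202475/180000) = 0.1177.
W = 2.684076 / 10 = 0.2684.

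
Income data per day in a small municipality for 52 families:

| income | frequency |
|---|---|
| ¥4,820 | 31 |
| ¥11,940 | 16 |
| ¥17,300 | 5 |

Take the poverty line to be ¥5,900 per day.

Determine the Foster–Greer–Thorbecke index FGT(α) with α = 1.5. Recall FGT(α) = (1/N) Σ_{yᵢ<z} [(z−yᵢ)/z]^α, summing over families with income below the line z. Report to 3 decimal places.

Below z: 31×¥4,820 (q = 31 of N = 52).
Gap ratios (z−y)/z: (5900−4820)/5900 = 0.1831 (×31).
Raised to α = 1.5: 0.07832 (×31).
Sum = 2.427836; FGT(1.5) = 2.427836 / 52 = 0.047.

0.047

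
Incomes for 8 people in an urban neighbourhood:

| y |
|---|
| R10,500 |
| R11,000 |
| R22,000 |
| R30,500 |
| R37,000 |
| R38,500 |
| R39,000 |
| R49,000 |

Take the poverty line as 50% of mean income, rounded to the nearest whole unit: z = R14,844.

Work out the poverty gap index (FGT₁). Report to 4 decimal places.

0.0690

Below z: R10,500, R11,000 (q = 2 of N = 8).
Shortfall ratios: (14844−10500)/14844 = 0.2926; (14844−11000)/14844 = 0.2590.
Sum of shortfalls = 0.551603; P₁ averages over all N: 0.551603 / 8 = 0.0690.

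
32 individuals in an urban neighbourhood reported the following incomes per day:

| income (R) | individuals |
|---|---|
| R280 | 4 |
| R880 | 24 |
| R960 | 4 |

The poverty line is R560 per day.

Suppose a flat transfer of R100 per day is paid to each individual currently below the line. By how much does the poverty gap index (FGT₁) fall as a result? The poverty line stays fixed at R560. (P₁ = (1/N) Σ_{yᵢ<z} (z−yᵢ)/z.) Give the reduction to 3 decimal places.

Before: below the line — 4×R280; poverty gap index (FGT₁) = 0.06250.
After the R100 transfer: below the line — 4×R380; poverty gap index (FGT₁) = 0.04018.
Reduction = 0.06250 − 0.04018 = 0.022.

0.022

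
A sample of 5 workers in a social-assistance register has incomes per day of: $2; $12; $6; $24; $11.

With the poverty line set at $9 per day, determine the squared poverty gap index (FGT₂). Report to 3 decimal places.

0.143

Incomes under z: $2, $6 (q = 2 of N = 5).
Relative gaps: (9−2)/9 = 0.7778; (9−6)/9 = 0.3333.
Squared: 0.6049; 0.1111.
Sum = 0.716049; P₂ = 0.716049 / 5 = 0.143.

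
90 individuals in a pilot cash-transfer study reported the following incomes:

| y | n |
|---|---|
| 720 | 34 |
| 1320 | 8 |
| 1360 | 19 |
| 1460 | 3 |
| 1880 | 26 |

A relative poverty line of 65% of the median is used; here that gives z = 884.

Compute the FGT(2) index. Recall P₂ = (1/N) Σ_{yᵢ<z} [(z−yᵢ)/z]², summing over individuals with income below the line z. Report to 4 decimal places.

0.0130

Poor units: 34×720 (q = 34 of N = 90).
Gap ratios (z−y)/z: (884−720)/884 = 0.1855 (×34).
Squared: 0.0344 (×34).
Sum = 1.170205; P₂ = 1.170205 / 90 = 0.0130.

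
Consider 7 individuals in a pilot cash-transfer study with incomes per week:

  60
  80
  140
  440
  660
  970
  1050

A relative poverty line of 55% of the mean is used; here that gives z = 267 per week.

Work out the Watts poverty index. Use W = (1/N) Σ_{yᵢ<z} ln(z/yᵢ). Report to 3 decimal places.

Below the line: 60, 80, 140 (q = 3 of N = 7).
Log shortfalls: ln(267/60) = 1.4929; ln(267/80) = 1.2052; ln(267/140) = 0.6456.
W = 3.343732 / 7 = 0.478.

0.478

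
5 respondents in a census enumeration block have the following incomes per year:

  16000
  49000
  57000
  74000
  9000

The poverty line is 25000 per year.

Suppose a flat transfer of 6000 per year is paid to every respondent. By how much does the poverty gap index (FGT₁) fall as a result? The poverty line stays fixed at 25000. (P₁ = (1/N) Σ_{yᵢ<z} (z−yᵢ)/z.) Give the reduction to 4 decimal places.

0.0960

Before: below the line — 9000, 16000; poverty gap index (FGT₁) = 0.200000.
After the 6000 transfer: below the line — 15000, 22000; poverty gap index (FGT₁) = 0.104000.
Reduction = 0.200000 − 0.104000 = 0.0960.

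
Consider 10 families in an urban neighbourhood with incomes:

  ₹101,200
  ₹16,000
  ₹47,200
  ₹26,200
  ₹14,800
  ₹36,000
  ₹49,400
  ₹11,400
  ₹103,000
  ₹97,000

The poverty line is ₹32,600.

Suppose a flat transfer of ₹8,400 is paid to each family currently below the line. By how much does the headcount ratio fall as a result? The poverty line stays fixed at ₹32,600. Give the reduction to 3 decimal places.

0.100

Before: below the line — ₹11,400, ₹14,800, ₹16,000, ₹26,200; headcount ratio = 0.40000.
After the ₹8,400 transfer: below the line — ₹19,800, ₹23,200, ₹24,400; headcount ratio = 0.30000.
Reduction = 0.40000 − 0.30000 = 0.100.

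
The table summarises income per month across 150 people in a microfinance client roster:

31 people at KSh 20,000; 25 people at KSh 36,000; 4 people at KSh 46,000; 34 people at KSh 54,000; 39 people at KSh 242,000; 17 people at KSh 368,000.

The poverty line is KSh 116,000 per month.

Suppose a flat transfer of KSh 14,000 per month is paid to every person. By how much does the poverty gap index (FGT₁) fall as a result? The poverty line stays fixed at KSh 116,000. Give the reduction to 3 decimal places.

0.076

Before: below the line — 31×KSh 20,000, 25×KSh 36,000, 4×KSh 46,000, 34×KSh 54,000; poverty gap index (FGT₁) = 0.42322.
After the KSh 14,000 transfer: below the line — 31×KSh 34,000, 25×KSh 50,000, 4×KSh 60,000, 34×KSh 68,000; poverty gap index (FGT₁) = 0.34759.
Reduction = 0.42322 − 0.34759 = 0.076.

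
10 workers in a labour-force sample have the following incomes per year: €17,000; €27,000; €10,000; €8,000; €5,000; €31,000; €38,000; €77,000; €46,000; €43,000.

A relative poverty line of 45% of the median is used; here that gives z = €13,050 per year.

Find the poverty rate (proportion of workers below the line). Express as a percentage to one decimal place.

3 of the 10 workers have income below €13,050.
H = 3/10 = 30.0%.

30.0%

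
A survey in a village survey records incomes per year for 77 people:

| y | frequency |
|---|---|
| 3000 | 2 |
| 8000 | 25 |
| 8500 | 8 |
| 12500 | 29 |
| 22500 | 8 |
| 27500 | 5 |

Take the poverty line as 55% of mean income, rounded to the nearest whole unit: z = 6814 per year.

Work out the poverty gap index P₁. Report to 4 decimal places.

Incomes under z: 2×3000 (q = 2 of N = 77).
Gap ratios (z−y)/z: (6814−3000)/6814 = 0.5597 (×2).
Sum of shortfalls = 1.119460; P₁ averages over all N: 1.119460 / 77 = 0.0145.

0.0145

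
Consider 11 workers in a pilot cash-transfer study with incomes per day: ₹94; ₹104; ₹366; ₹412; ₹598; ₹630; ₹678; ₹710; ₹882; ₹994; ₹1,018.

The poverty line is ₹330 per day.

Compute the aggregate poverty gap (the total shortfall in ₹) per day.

Poor units: ₹94, ₹104 (q = 2 of N = 11).
Individual gaps: 330−94 = 236; 330−104 = 226.
Aggregate gap = ₹462.

₹462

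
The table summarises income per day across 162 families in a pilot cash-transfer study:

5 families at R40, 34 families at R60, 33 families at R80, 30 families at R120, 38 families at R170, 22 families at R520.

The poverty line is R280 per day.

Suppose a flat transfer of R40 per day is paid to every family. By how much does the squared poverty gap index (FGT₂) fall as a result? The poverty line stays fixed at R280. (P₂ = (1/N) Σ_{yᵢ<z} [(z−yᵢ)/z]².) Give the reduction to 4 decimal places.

0.1352

Before: below the line — 5×R40, 34×R60, 33×R80, 30×R120, 38×R170; squared poverty gap index (FGT₂) = 0.352844.
After the R40 transfer: below the line — 5×R80, 34×R100, 33×R120, 30×R160, 38×R210; squared poverty gap index (FGT₂) = 0.217671.
Reduction = 0.352844 − 0.217671 = 0.1352.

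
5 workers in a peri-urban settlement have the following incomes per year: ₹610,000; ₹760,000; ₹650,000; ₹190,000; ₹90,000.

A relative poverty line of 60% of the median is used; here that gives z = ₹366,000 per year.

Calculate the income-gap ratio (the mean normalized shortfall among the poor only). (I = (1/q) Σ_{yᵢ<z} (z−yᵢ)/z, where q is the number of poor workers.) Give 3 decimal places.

0.617

Incomes under z: ₹90,000, ₹190,000 (q = 2 of N = 5).
Relative gaps: 0.7541, 0.4809; sum = 1.234973.
I averages over the q = 2 poor units only: 1.234973 / 2 = 0.617.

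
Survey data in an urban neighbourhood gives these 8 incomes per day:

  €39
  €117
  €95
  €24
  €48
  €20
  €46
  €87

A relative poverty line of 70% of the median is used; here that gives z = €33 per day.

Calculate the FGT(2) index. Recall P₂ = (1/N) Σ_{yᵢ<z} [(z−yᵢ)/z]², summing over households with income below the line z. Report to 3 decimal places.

Below z: €20, €24 (q = 2 of N = 8).
Relative gaps: (33−20)/33 = 0.3939; (33−24)/33 = 0.2727.
Squared: 0.1552; 0.0744.
Sum = 0.229568; P₂ = 0.229568 / 8 = 0.029.

0.029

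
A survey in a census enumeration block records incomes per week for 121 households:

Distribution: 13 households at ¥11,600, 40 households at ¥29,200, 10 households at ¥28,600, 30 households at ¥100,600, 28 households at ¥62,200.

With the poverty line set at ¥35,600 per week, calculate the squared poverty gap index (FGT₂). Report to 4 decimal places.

0.0627

Incomes under z: 13×¥11,600, 10×¥28,600, 40×¥29,200 (q = 63 of N = 121).
Relative gaps: (35600−11600)/35600 = 0.6742 (×13); (35600−28600)/35600 = 0.1966 (×10); (35600−29200)/35600 = 0.1798 (×40).
Squared: 0.4545 (×13); 0.0387 (×10); 0.0323 (×40).
Sum = 7.587741; P₂ = 7.587741 / 121 = 0.0627.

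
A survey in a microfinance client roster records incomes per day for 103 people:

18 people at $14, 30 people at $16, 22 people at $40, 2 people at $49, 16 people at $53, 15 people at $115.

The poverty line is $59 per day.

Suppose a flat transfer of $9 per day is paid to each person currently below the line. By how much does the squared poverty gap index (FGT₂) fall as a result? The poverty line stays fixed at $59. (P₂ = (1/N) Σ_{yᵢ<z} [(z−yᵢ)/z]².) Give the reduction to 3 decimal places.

0.113

Before: below the line — 18×$14, 30×$16, 22×$40, 2×$49, 16×$53; squared poverty gap index (FGT₂) = 0.28069.
After the $9 transfer: below the line — 18×$23, 30×$25, 22×$49, 2×$58; squared poverty gap index (FGT₂) = 0.16793.
Reduction = 0.28069 − 0.16793 = 0.113.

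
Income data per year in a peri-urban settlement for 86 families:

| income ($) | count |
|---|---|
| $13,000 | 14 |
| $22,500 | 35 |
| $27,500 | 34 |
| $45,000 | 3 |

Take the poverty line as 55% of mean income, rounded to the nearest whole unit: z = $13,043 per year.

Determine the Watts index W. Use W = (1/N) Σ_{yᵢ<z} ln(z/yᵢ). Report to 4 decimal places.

0.0005

Poor units: 14×$13,000 (q = 14 of N = 86).
Log shortfalls: ln(13043/13000) = 0.0033 (×14).
W = 0.046231 / 86 = 0.0005.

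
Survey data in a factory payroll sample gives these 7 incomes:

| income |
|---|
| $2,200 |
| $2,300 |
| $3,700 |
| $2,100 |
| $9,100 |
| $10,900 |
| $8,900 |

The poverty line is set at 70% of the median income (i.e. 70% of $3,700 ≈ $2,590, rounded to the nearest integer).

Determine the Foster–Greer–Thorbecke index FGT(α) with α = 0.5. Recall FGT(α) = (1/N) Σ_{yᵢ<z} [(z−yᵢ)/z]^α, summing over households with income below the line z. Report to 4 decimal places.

Incomes under z: $2,100, $2,200, $2,300 (q = 3 of N = 7).
Gap ratios (z−y)/z: (2590−2100)/2590 = 0.1892; (2590−2200)/2590 = 0.1506; (2590−2300)/2590 = 0.1120.
Raised to α = 0.5: 0.43496; 0.38805; 0.33462.
Sum = 1.157622; FGT(0.5) = 1.157622 / 7 = 0.1654.

0.1654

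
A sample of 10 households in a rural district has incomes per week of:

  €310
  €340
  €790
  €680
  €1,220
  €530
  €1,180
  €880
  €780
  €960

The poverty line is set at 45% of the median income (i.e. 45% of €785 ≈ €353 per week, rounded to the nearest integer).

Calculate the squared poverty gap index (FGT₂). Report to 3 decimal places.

Below the line: €310, €340 (q = 2 of N = 10).
Relative gaps: (353−310)/353 = 0.1218; (353−340)/353 = 0.0368.
Squared: 0.0148; 0.0014.
Sum = 0.016195; P₂ = 0.016195 / 10 = 0.002.

0.002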